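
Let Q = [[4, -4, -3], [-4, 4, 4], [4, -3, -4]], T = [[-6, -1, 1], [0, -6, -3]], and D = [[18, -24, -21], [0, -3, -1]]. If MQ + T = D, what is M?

MQ = D − T = [[24, -23, -22], [0, 3, 2]].
Since Q sits to the right of M, M = (D − T)Q⁻¹.
det Q = -4, so Q⁻¹ = [[1, 7/4, 1], [0, 1, 1], [1, 1, 0]].
M = (D − T)Q⁻¹ = [[2, -3, 1], [2, 5, 3]].

M = [[2, -3, 1], [2, 5, 3]]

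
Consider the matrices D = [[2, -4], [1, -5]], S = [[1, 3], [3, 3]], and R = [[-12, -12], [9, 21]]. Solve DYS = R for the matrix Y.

Left-multiply by D⁻¹ and right-multiply by S⁻¹: Y = D⁻¹RS⁻¹.
det D = -6, so D⁻¹ = [[5/6, -2/3], [1/6, -1/3]].
S has determinant -6; S⁻¹ = [[-1/2, 1/2], [1/2, -1/6]].
D⁻¹R = [[-16, -24], [-5, -9]].
Y = (D⁻¹R)S⁻¹ = [[-4, -4], [-2, -1]].

Y = [[-4, -4], [-2, -1]]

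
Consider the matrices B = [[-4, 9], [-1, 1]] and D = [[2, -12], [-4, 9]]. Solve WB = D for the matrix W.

Since B sits to the right of W, W = DB⁻¹.
det B = 5; the adjugate gives B⁻¹ = [[1/5, -9/5], [1/5, -4/5]].
W = DB⁻¹ = [[2, -12], [-4, 9]] · [[1/5, -9/5], [1/5, -4/5]] = [[-2, 6], [1, 0]].

W = [[-2, 6], [1, 0]]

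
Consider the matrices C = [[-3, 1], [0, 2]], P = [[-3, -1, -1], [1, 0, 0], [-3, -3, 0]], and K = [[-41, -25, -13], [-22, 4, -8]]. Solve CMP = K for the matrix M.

Isolating M: multiply by C⁻¹ from the left and P⁻¹ from the right, so M = C⁻¹KP⁻¹.
det C = -6, so C⁻¹ = [[-1/3, 1/6], [0, 1/2]].
det P = 3; the adjugate gives P⁻¹ = [[0, 1, 0], [0, -1, -1/3], [-1, -2, 1/3]].
C⁻¹K = [[10, 9, 3], [-11, 2, -4]].
M = (C⁻¹K)P⁻¹ = [[-3, -5, -2], [4, -5, -2]].

M = [[-3, -5, -2], [4, -5, -2]]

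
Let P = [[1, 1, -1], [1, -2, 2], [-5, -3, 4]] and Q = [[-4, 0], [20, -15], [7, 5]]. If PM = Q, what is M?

Left-multiplying both sides by P⁻¹ gives M = P⁻¹Q.
det P = -3, so P⁻¹ = [[2/3, 1/3, 0], [14/3, 1/3, 1], [13/3, 2/3, 1]].
M = P⁻¹Q = [[2/3, 1/3, 0], [14/3, 1/3, 1], [13/3, 2/3, 1]] · [[-4, 0], [20, -15], [7, 5]] = [[4, -5], [-5, 0], [3, -5]].

M = [[4, -5], [-5, 0], [3, -5]]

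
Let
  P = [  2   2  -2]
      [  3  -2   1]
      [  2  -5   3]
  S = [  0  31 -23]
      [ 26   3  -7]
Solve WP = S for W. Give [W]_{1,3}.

P is on the right of W, so right-multiply by P⁻¹: W = SP⁻¹.
det P = 6; the adjugate gives P⁻¹ = [[-1/6, 2/3, -1/3], [-7/6, 5/3, -4/3], [-11/6, 7/3, -5/3]].
W = SP⁻¹ = [[0, 31, -23], [26, 3, -7]] · [[-1/6, 2/3, -1/3], [-7/6, 5/3, -4/3], [-11/6, 7/3, -5/3]] = [[6, -2, -3], [5, 6, -1]].

-3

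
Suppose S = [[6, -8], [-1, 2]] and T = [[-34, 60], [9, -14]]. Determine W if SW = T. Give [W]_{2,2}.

-6

S is on the left of W, so left-multiply by S⁻¹: W = S⁻¹T.
S has determinant 4; S⁻¹ = [[1/2, 2], [1/4, 3/2]].
W = S⁻¹T = [[1/2, 2], [1/4, 3/2]] · [[-34, 60], [9, -14]] = [[1, 2], [5, -6]].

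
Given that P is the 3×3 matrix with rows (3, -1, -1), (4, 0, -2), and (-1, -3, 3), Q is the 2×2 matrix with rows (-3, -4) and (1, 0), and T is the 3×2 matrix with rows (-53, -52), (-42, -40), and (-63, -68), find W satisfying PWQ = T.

Isolating W: multiply by P⁻¹ from the left and Q⁻¹ from the right, so W = P⁻¹TQ⁻¹.
det P = 4, so P⁻¹ = [[-3/2, 3/2, 1/2], [-5/2, 2, 1/2], [-3, 5/2, 1]].
det Q = 4; the adjugate gives Q⁻¹ = [[0, 1], [-1/4, -3/4]].
P⁻¹T = [[-15, -16], [17, 16], [-9, -12]].
W = (P⁻¹T)Q⁻¹ = [[4, -3], [-4, 5], [3, 0]].

W = [[4, -3], [-4, 5], [3, 0]]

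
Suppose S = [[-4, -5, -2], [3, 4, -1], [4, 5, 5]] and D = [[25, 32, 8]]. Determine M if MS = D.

Since S sits to the right of M, M = DS⁻¹.
det S = -3; the adjugate gives S⁻¹ = [[-25/3, -5, -13/3], [19/3, 4, 10/3], [1/3, 0, 1/3]].
M = DS⁻¹ = [[25, 32, 8]] · [[-25/3, -5, -13/3], [19/3, 4, 10/3], [1/3, 0, 1/3]] = [[-3, 3, 1]].

M = [[-3, 3, 1]]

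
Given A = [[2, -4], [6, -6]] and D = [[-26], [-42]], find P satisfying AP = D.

A is on the left of P, so left-multiply by A⁻¹: P = A⁻¹D.
det A = 12; the adjugate gives A⁻¹ = [[-1/2, 1/3], [-1/2, 1/6]].
P = A⁻¹D = [[-1/2, 1/3], [-1/2, 1/6]] · [[-26], [-42]] = [[-1], [6]].

P = [[-1], [6]]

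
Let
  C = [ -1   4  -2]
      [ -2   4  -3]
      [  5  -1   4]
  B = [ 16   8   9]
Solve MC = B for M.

C is on the right of M, so right-multiply by C⁻¹: M = BC⁻¹.
det C = -5, so C⁻¹ = [[-13/5, 14/5, 4/5], [7/5, -6/5, -1/5], [18/5, -19/5, -4/5]].
M = BC⁻¹ = [[16, 8, 9]] · [[-13/5, 14/5, 4/5], [7/5, -6/5, -1/5], [18/5, -19/5, -4/5]] = [[2, 1, 4]].

M = [[2, 1, 4]]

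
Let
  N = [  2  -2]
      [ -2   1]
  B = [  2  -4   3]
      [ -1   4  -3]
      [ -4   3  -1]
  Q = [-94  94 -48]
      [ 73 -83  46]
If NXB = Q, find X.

Left-multiply by N⁻¹ and right-multiply by B⁻¹: X = N⁻¹QB⁻¹.
N has determinant -2; N⁻¹ = [[-1/2, -1], [-1, -1]].
det B = 5; the adjugate gives B⁻¹ = [[1, 1, 0], [11/5, 2, 3/5], [13/5, 2, 4/5]].
N⁻¹Q = [[-26, 36, -22], [21, -11, 2]].
X = (N⁻¹Q)B⁻¹ = [[-4, 2, 4], [2, 3, -5]].

X = [[-4, 2, 4], [2, 3, -5]]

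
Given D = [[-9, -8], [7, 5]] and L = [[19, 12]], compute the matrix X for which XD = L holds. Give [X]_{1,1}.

1

Right-multiplying both sides by D⁻¹ gives X = LD⁻¹.
D has determinant 11; D⁻¹ = [[5/11, 8/11], [-7/11, -9/11]].
X = LD⁻¹ = [[19, 12]] · [[5/11, 8/11], [-7/11, -9/11]] = [[1, 4]].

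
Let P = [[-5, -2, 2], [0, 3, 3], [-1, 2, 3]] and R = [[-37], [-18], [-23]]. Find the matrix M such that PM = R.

M = [[5], [0], [-6]]

Since P multiplies M on the left, M = P⁻¹R.
det P = -3, so P⁻¹ = [[-1, -10/3, 4], [1, 13/3, -5], [-1, -4, 5]].
M = P⁻¹R = [[-1, -10/3, 4], [1, 13/3, -5], [-1, -4, 5]] · [[-37], [-18], [-23]] = [[5], [0], [-6]].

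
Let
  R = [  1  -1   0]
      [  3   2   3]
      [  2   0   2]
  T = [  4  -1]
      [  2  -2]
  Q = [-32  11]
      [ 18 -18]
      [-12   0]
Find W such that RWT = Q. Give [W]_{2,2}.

Left-multiply by R⁻¹ and right-multiply by T⁻¹: W = R⁻¹QT⁻¹.
R has determinant 4; R⁻¹ = [[1, 1/2, -3/4], [0, 1/2, -3/4], [-1, -1/2, 5/4]].
T has determinant -6; T⁻¹ = [[1/3, -1/6], [1/3, -2/3]].
R⁻¹Q = [[-14, 2], [18, -9], [8, -2]].
W = (R⁻¹Q)T⁻¹ = [[-4, 1], [3, 3], [2, 0]].

3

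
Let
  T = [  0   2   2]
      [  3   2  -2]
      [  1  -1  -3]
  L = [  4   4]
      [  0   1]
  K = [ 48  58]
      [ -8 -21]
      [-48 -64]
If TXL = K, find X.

Left-multiply by T⁻¹ and right-multiply by L⁻¹: X = T⁻¹KL⁻¹.
det T = 4; the adjugate gives T⁻¹ = [[-2, 1, -2], [7/4, -1/2, 3/2], [-5/4, 1/2, -3/2]].
det L = 4; the adjugate gives L⁻¹ = [[1/4, -1], [0, 1]].
T⁻¹K = [[-8, -9], [16, 16], [8, 13]].
X = (T⁻¹K)L⁻¹ = [[-2, -1], [4, 0], [2, 5]].

X = [[-2, -1], [4, 0], [2, 5]]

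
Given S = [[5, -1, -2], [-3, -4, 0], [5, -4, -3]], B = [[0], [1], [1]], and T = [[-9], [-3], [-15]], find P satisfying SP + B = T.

P = [[0], [1], [4]]

SP = T − B = [[-9], [-4], [-16]].
Since S multiplies P on the left, P = S⁻¹(T − B).
det S = 5, so S⁻¹ = [[12/5, 1, -8/5], [-9/5, -1, 6/5], [32/5, 3, -23/5]].
P = S⁻¹(T − B) = [[0], [1], [4]].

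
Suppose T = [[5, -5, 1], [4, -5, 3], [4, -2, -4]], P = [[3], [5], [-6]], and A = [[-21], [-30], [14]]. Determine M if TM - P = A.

M = [[1], [4], [-3]]

TM = A + P = [[-18], [-25], [8]].
T is on the left of M, so left-multiply by T⁻¹: M = T⁻¹(A + P).
det T = 2; the adjugate gives T⁻¹ = [[13, -11, -5], [14, -12, -11/2], [6, -5, -5/2]].
M = T⁻¹(A + P) = [[1], [4], [-3]].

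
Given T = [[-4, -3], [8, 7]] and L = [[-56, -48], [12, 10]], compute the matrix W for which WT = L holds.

Since T sits to the right of W, W = LT⁻¹.
det T = -4, so T⁻¹ = [[-7/4, -3/4], [2, 1]].
W = LT⁻¹ = [[-56, -48], [12, 10]] · [[-7/4, -3/4], [2, 1]] = [[2, -6], [-1, 1]].

W = [[2, -6], [-1, 1]]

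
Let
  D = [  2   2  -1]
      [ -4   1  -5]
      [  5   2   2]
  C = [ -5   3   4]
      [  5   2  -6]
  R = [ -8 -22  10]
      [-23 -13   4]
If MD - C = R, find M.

M = [[-5, -3, -3], [-1, -1, -4]]

MD = R + C = [[-13, -19, 14], [-18, -11, -2]].
D is on the right of M, so right-multiply by D⁻¹: M = (R + C)D⁻¹.
det D = 3, so D⁻¹ = [[4, -2, -3], [-17/3, 3, 14/3], [-13/3, 2, 10/3]].
M = (R + C)D⁻¹ = [[-5, -3, -3], [-1, -1, -4]].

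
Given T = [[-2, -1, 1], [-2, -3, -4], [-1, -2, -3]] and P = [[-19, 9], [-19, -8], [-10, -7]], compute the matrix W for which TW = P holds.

Left-multiplying both sides by T⁻¹ gives W = T⁻¹P.
T has determinant 1; T⁻¹ = [[1, -5, 7], [-2, 7, -10], [1, -3, 4]].
W = T⁻¹P = [[1, -5, 7], [-2, 7, -10], [1, -3, 4]] · [[-19, 9], [-19, -8], [-10, -7]] = [[6, 0], [5, -4], [-2, 5]].

W = [[6, 0], [5, -4], [-2, 5]]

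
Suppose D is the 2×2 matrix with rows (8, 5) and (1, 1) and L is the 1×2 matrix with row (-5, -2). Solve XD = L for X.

X = [[-1, 3]]

Right-multiplying both sides by D⁻¹ gives X = LD⁻¹.
det D = 3; the adjugate gives D⁻¹ = [[1/3, -5/3], [-1/3, 8/3]].
X = LD⁻¹ = [[-5, -2]] · [[1/3, -5/3], [-1/3, 8/3]] = [[-1, 3]].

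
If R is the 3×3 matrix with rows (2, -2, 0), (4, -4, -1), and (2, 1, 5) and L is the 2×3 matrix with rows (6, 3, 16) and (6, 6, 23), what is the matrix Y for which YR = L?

Right-multiplying both sides by R⁻¹ gives Y = LR⁻¹.
det R = 6; the adjugate gives R⁻¹ = [[-19/6, 5/3, 1/3], [-11/3, 5/3, 1/3], [2, -1, 0]].
Y = LR⁻¹ = [[6, 3, 16], [6, 6, 23]] · [[-19/6, 5/3, 1/3], [-11/3, 5/3, 1/3], [2, -1, 0]] = [[2, -1, 3], [5, -3, 4]].

Y = [[2, -1, 3], [5, -3, 4]]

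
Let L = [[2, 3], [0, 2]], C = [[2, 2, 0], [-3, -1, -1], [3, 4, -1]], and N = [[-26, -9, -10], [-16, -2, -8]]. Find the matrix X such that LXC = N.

X = [[-2, -1, 0], [-1, 3, 1]]

Isolating X: multiply by L⁻¹ from the left and C⁻¹ from the right, so X = L⁻¹NC⁻¹.
det L = 4, so L⁻¹ = [[1/2, -3/4], [0, 1/2]].
det C = -2, so C⁻¹ = [[-5/2, -1, 1], [3, 1, -1], [9/2, 1, -2]].
L⁻¹N = [[-1, -3, 1], [-8, -1, -4]].
X = (L⁻¹N)C⁻¹ = [[-2, -1, 0], [-1, 3, 1]].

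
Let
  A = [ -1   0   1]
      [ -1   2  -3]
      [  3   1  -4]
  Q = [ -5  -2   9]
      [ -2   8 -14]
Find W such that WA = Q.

W = [[6, -1, 0], [-2, 4, 0]]

Right-multiplying both sides by A⁻¹ gives W = QA⁻¹.
det A = -2; the adjugate gives A⁻¹ = [[5/2, -1/2, 1], [13/2, -1/2, 2], [7/2, -1/2, 1]].
W = QA⁻¹ = [[-5, -2, 9], [-2, 8, -14]] · [[5/2, -1/2, 1], [13/2, -1/2, 2], [7/2, -1/2, 1]] = [[6, -1, 0], [-2, 4, 0]].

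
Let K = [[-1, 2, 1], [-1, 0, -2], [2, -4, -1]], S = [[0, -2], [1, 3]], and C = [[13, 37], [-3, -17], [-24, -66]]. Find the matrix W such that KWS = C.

W = [[-2, -1], [0, 5], [-1, 2]]

W = K⁻¹CS⁻¹ (apply K⁻¹ on the left and S⁻¹ on the right).
det K = 2; the adjugate gives K⁻¹ = [[-4, -1, -2], [-5/2, -1/2, -3/2], [2, 0, 1]].
det S = 2; the adjugate gives S⁻¹ = [[3/2, 1], [-1/2, 0]].
K⁻¹C = [[-1, 1], [5, 15], [2, 8]].
W = (K⁻¹C)S⁻¹ = [[-2, -1], [0, 5], [-1, 2]].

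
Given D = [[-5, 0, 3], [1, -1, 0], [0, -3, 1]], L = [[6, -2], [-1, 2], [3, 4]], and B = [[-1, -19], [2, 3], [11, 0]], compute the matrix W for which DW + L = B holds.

DW = B − L = [[-7, -17], [3, 1], [8, -4]].
D is on the left of W, so left-multiply by D⁻¹: W = D⁻¹(B − L).
D has determinant -4; D⁻¹ = [[1/4, 9/4, -3/4], [1/4, 5/4, -3/4], [3/4, 15/4, -5/4]].
W = D⁻¹(B − L) = [[-1, 1], [-4, 0], [-4, -4]].

W = [[-1, 1], [-4, 0], [-4, -4]]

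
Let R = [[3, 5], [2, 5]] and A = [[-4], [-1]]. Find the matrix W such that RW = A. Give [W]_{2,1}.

Since R multiplies W on the left, W = R⁻¹A.
det R = 5, so R⁻¹ = [[1, -1], [-2/5, 3/5]].
W = R⁻¹A = [[1, -1], [-2/5, 3/5]] · [[-4], [-1]] = [[-3], [1]].

1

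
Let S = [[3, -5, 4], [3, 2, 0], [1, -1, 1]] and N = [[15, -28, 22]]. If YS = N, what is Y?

Right-multiplying both sides by S⁻¹ gives Y = NS⁻¹.
S has determinant 1; S⁻¹ = [[2, 1, -8], [-3, -1, 12], [-5, -2, 21]].
Y = NS⁻¹ = [[15, -28, 22]] · [[2, 1, -8], [-3, -1, 12], [-5, -2, 21]] = [[4, -1, 6]].

Y = [[4, -1, 6]]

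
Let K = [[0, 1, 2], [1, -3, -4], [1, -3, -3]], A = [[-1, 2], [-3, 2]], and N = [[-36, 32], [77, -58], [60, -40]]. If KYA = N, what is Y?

Y = [[3, -2], [-4, 2], [5, 4]]

Left-multiply by K⁻¹ and right-multiply by A⁻¹: Y = K⁻¹NA⁻¹.
det K = -1; the adjugate gives K⁻¹ = [[3, 3, -2], [1, 2, -2], [0, -1, 1]].
det A = 4, so A⁻¹ = [[1/2, -1/2], [3/4, -1/4]].
K⁻¹N = [[3, 2], [-2, -4], [-17, 18]].
Y = (K⁻¹N)A⁻¹ = [[3, -2], [-4, 2], [5, 4]].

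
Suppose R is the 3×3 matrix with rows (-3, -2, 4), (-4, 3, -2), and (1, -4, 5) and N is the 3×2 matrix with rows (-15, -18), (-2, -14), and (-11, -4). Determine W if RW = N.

W = [[1, 2], [-2, -6], [-4, -6]]

Since R multiplies W on the left, W = R⁻¹N.
det R = -5, so R⁻¹ = [[-7/5, 6/5, 8/5], [-18/5, 19/5, 22/5], [-13/5, 14/5, 17/5]].
W = R⁻¹N = [[-7/5, 6/5, 8/5], [-18/5, 19/5, 22/5], [-13/5, 14/5, 17/5]] · [[-15, -18], [-2, -14], [-11, -4]] = [[1, 2], [-2, -6], [-4, -6]].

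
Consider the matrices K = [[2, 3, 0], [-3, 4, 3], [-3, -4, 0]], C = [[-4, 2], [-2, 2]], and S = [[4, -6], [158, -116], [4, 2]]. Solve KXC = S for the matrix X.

X = K⁻¹SC⁻¹ (apply K⁻¹ on the left and C⁻¹ on the right).
det K = -3, so K⁻¹ = [[-4, 0, -3], [3, 0, 2], [-8, 1/3, -17/3]].
det C = -4, so C⁻¹ = [[-1/2, 1/2], [-1/2, 1]].
K⁻¹S = [[-28, 18], [20, -14], [-2, -2]].
X = (K⁻¹S)C⁻¹ = [[5, 4], [-3, -4], [2, -3]].

X = [[5, 4], [-3, -4], [2, -3]]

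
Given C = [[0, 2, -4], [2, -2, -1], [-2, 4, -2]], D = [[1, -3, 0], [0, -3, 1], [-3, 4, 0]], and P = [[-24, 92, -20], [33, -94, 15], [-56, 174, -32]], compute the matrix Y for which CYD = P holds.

Y = [[4, 5, -1], [2, -4, 4], [1, 3, 0]]

Left-multiply by C⁻¹ and right-multiply by D⁻¹: Y = C⁻¹PD⁻¹.
C has determinant -4; C⁻¹ = [[-2, 3, 5/2], [-3/2, 2, 2], [-1, 1, 1]].
det D = 5; the adjugate gives D⁻¹ = [[-4/5, 0, -3/5], [-3/5, 0, -1/5], [-9/5, 1, -3/5]].
C⁻¹P = [[7, -31, 5], [-10, 22, -4], [1, -12, 3]].
Y = (C⁻¹P)D⁻¹ = [[4, 5, -1], [2, -4, 4], [1, 3, 0]].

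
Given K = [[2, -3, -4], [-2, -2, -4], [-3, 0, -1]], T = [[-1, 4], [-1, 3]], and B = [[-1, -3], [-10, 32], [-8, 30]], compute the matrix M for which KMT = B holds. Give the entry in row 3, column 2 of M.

Left-multiply by K⁻¹ and right-multiply by T⁻¹: M = K⁻¹BT⁻¹.
K has determinant -2; K⁻¹ = [[-1, 3/2, -2], [-5, 7, -8], [3, -9/2, 5]].
T has determinant 1; T⁻¹ = [[3, -4], [1, -1]].
K⁻¹B = [[2, -9], [-1, -1], [2, -3]].
M = (K⁻¹B)T⁻¹ = [[-3, 1], [-4, 5], [3, -5]].

-5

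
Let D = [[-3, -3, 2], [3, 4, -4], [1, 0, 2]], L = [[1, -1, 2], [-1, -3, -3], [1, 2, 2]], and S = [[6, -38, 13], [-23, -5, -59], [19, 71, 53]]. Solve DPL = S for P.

P = [[-2, -5, 4], [-5, 2, 2], [-2, -5, 3]]

Left-multiply by D⁻¹ and right-multiply by L⁻¹: P = D⁻¹SL⁻¹.
D has determinant -2; D⁻¹ = [[-4, -3, -2], [5, 4, 3], [2, 3/2, 3/2]].
L has determinant 3; L⁻¹ = [[0, 2, 3], [-1/3, 0, 1/3], [1/3, -1, -4/3]].
D⁻¹S = [[7, 25, 19], [-5, 3, -12], [6, 23, 17]].
P = (D⁻¹S)L⁻¹ = [[-2, -5, 4], [-5, 2, 2], [-2, -5, 3]].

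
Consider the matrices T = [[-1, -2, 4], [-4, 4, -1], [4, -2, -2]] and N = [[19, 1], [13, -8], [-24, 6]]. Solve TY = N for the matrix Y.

Since T multiplies Y on the left, Y = T⁻¹N.
det T = 2, so T⁻¹ = [[-5, -6, -7], [-6, -7, -17/2], [-4, -5, -6]].
Y = T⁻¹N = [[-5, -6, -7], [-6, -7, -17/2], [-4, -5, -6]] · [[19, 1], [13, -8], [-24, 6]] = [[-5, 1], [-1, -1], [3, 0]].

Y = [[-5, 1], [-1, -1], [3, 0]]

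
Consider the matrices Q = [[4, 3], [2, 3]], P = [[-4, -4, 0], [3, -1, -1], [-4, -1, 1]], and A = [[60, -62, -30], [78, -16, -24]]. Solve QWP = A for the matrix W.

Left-multiply by Q⁻¹ and right-multiply by P⁻¹: W = Q⁻¹AP⁻¹.
det Q = 6, so Q⁻¹ = [[1/2, -1/2], [-1/3, 2/3]].
det P = 4; the adjugate gives P⁻¹ = [[-1/2, 1, 1], [1/4, -1, -1], [-7/4, 3, 4]].
Q⁻¹A = [[-9, -23, -3], [32, 10, -6]].
W = (Q⁻¹A)P⁻¹ = [[4, 5, 2], [-3, 4, -2]].

W = [[4, 5, 2], [-3, 4, -2]]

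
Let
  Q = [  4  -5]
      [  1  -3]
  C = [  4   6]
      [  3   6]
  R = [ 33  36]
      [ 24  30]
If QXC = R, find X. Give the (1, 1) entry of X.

X = Q⁻¹RC⁻¹ (apply Q⁻¹ on the left and C⁻¹ on the right).
det Q = -7, so Q⁻¹ = [[3/7, -5/7], [1/7, -4/7]].
C has determinant 6; C⁻¹ = [[1, -1], [-1/2, 2/3]].
Q⁻¹R = [[-3, -6], [-9, -12]].
X = (Q⁻¹R)C⁻¹ = [[0, -1], [-3, 1]].

0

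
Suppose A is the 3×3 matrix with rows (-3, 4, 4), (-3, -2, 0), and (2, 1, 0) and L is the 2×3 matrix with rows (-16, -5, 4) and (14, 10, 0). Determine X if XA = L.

Right-multiplying both sides by A⁻¹ gives X = LA⁻¹.
det A = 4; the adjugate gives A⁻¹ = [[0, 1, 2], [0, -2, -3], [1/4, 11/4, 9/2]].
X = LA⁻¹ = [[-16, -5, 4], [14, 10, 0]] · [[0, 1, 2], [0, -2, -3], [1/4, 11/4, 9/2]] = [[1, 5, 1], [0, -6, -2]].

X = [[1, 5, 1], [0, -6, -2]]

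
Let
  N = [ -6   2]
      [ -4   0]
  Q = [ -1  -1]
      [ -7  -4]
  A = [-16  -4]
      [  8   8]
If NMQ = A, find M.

M = N⁻¹AQ⁻¹ (apply N⁻¹ on the left and Q⁻¹ on the right).
det N = 8; the adjugate gives N⁻¹ = [[0, -1/4], [1/2, -3/4]].
det Q = -3; the adjugate gives Q⁻¹ = [[4/3, -1/3], [-7/3, 1/3]].
N⁻¹A = [[-2, -2], [-14, -8]].
M = (N⁻¹A)Q⁻¹ = [[2, 0], [0, 2]].

M = [[2, 0], [0, 2]]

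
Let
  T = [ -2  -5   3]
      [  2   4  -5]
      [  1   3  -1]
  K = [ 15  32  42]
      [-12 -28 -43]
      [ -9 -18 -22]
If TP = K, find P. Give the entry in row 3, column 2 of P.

0

Left-multiplying both sides by T⁻¹ gives P = T⁻¹K.
det T = -1; the adjugate gives T⁻¹ = [[-11, -4, -13], [3, 1, 4], [-2, -1, -2]].
P = T⁻¹K = [[-11, -4, -13], [3, 1, 4], [-2, -1, -2]] · [[15, 32, 42], [-12, -28, -43], [-9, -18, -22]] = [[0, -6, -4], [-3, -4, -5], [0, 0, 3]].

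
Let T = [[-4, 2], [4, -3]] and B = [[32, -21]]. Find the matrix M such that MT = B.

Right-multiplying both sides by T⁻¹ gives M = BT⁻¹.
T has determinant 4; T⁻¹ = [[-3/4, -1/2], [-1, -1]].
M = BT⁻¹ = [[32, -21]] · [[-3/4, -1/2], [-1, -1]] = [[-3, 5]].

M = [[-3, 5]]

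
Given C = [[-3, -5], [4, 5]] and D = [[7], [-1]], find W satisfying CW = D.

W = [[6], [-5]]

Since C multiplies W on the left, W = C⁻¹D.
det C = 5; the adjugate gives C⁻¹ = [[1, 1], [-4/5, -3/5]].
W = C⁻¹D = [[1, 1], [-4/5, -3/5]] · [[7], [-1]] = [[6], [-5]].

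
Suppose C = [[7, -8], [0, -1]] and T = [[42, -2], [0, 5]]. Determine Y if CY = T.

C is on the left of Y, so left-multiply by C⁻¹: Y = C⁻¹T.
det C = -7; the adjugate gives C⁻¹ = [[1/7, -8/7], [0, -1]].
Y = C⁻¹T = [[1/7, -8/7], [0, -1]] · [[42, -2], [0, 5]] = [[6, -6], [0, -5]].

Y = [[6, -6], [0, -5]]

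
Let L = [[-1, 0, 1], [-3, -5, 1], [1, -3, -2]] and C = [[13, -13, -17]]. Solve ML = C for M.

M = [[-4, -1, 6]]

L is on the right of M, so right-multiply by L⁻¹: M = CL⁻¹.
det L = 1, so L⁻¹ = [[13, -3, 5], [-5, 1, -2], [14, -3, 5]].
M = CL⁻¹ = [[13, -13, -17]] · [[13, -3, 5], [-5, 1, -2], [14, -3, 5]] = [[-4, -1, 6]].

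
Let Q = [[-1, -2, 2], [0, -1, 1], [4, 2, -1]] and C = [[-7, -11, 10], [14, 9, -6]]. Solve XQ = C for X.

Since Q sits to the right of X, X = CQ⁻¹.
Q has determinant 1; Q⁻¹ = [[-1, 2, 0], [4, -7, 1], [4, -6, 1]].
X = CQ⁻¹ = [[-7, -11, 10], [14, 9, -6]] · [[-1, 2, 0], [4, -7, 1], [4, -6, 1]] = [[3, 3, -1], [-2, 1, 3]].

X = [[3, 3, -1], [-2, 1, 3]]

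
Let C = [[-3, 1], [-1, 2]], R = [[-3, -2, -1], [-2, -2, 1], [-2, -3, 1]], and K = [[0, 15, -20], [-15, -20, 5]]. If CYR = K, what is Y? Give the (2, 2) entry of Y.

Left-multiply by C⁻¹ and right-multiply by R⁻¹: Y = C⁻¹KR⁻¹.
C has determinant -5; C⁻¹ = [[-2/5, 1/5], [-1/5, 3/5]].
det R = -5; the adjugate gives R⁻¹ = [[-1/5, -1, 4/5], [0, 1, -1], [-2/5, 1, -2/5]].
C⁻¹K = [[-3, -10, 9], [-9, -15, 7]].
Y = (C⁻¹K)R⁻¹ = [[-3, 2, 4], [-1, 1, 5]].

1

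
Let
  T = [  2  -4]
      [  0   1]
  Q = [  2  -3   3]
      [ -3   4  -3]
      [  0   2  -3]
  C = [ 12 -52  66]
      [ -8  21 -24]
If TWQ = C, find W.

W = [[-2, 2, 1], [-1, 2, 5]]

Left-multiply by T⁻¹ and right-multiply by Q⁻¹: W = T⁻¹CQ⁻¹.
det T = 2, so T⁻¹ = [[1/2, 2], [0, 1]].
det Q = -3; the adjugate gives Q⁻¹ = [[2, 1, 1], [3, 2, 1], [2, 4/3, 1/3]].
T⁻¹C = [[-10, 16, -15], [-8, 21, -24]].
W = (T⁻¹C)Q⁻¹ = [[-2, 2, 1], [-1, 2, 5]].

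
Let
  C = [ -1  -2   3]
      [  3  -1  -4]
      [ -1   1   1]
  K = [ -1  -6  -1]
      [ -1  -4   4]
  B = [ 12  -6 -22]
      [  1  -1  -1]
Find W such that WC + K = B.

W = [[-3, 2, -4], [-1, 1, 2]]

WC = B − K = [[13, 0, -21], [2, 3, -5]].
Right-multiplying both sides by C⁻¹ gives W = (B − K)C⁻¹.
det C = 1, so C⁻¹ = [[3, 5, 11], [1, 2, 5], [2, 3, 7]].
W = (B − K)C⁻¹ = [[-3, 2, -4], [-1, 1, 2]].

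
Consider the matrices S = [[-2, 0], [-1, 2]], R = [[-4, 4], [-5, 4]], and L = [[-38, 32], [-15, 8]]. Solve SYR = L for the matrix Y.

Isolating Y: multiply by S⁻¹ from the left and R⁻¹ from the right, so Y = S⁻¹LR⁻¹.
det S = -4, so S⁻¹ = [[-1/2, 0], [-1/4, 1/2]].
det R = 4, so R⁻¹ = [[1, -1], [5/4, -1]].
S⁻¹L = [[19, -16], [2, -4]].
Y = (S⁻¹L)R⁻¹ = [[-1, -3], [-3, 2]].

Y = [[-1, -3], [-3, 2]]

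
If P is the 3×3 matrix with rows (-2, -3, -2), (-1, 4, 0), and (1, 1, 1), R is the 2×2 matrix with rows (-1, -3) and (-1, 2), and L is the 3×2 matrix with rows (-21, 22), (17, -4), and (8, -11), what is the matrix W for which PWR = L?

Left-multiply by P⁻¹ and right-multiply by R⁻¹: W = P⁻¹LR⁻¹.
det P = -1; the adjugate gives P⁻¹ = [[-4, -1, -8], [-1, 0, -2], [5, 1, 11]].
det R = -5; the adjugate gives R⁻¹ = [[-2/5, -3/5], [-1/5, 1/5]].
P⁻¹L = [[3, 4], [5, 0], [0, -15]].
W = (P⁻¹L)R⁻¹ = [[-2, -1], [-2, -3], [3, -3]].

W = [[-2, -1], [-2, -3], [3, -3]]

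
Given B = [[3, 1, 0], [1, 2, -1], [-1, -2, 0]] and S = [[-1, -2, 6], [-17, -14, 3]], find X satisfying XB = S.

Right-multiplying both sides by B⁻¹ gives X = SB⁻¹.
det B = -5; the adjugate gives B⁻¹ = [[2/5, 0, 1/5], [-1/5, 0, -3/5], [0, -1, -1]].
X = SB⁻¹ = [[-1, -2, 6], [-17, -14, 3]] · [[2/5, 0, 1/5], [-1/5, 0, -3/5], [0, -1, -1]] = [[0, -6, -5], [-4, -3, 2]].

X = [[0, -6, -5], [-4, -3, 2]]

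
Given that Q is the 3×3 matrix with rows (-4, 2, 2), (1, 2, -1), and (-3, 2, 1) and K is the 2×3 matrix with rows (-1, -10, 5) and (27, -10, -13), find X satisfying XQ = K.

Right-multiplying both sides by Q⁻¹ gives X = KQ⁻¹.
det Q = 4, so Q⁻¹ = [[1, 1/2, -3/2], [1/2, 1/2, -1/2], [2, 1/2, -5/2]].
X = KQ⁻¹ = [[-1, -10, 5], [27, -10, -13]] · [[1, 1/2, -3/2], [1/2, 1/2, -1/2], [2, 1/2, -5/2]] = [[4, -3, -6], [-4, 2, -3]].

X = [[4, -3, -6], [-4, 2, -3]]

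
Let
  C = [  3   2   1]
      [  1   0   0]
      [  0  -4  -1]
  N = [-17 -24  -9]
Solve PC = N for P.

Right-multiplying both sides by C⁻¹ gives P = NC⁻¹.
det C = -2, so C⁻¹ = [[0, 1, 0], [-1/2, 3/2, -1/2], [2, -6, 1]].
P = NC⁻¹ = [[-17, -24, -9]] · [[0, 1, 0], [-1/2, 3/2, -1/2], [2, -6, 1]] = [[-6, 1, 3]].

P = [[-6, 1, 3]]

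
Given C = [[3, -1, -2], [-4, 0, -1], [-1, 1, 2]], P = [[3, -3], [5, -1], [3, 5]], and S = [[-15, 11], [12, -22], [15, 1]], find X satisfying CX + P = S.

CX = S − P = [[-18, 14], [7, -21], [12, -4]].
Since C multiplies X on the left, X = C⁻¹(S − P).
det C = 2; the adjugate gives C⁻¹ = [[1/2, 0, 1/2], [9/2, 2, 11/2], [-2, -1, -2]].
X = C⁻¹(S − P) = [[-3, 5], [-1, -1], [5, 1]].

X = [[-3, 5], [-1, -1], [5, 1]]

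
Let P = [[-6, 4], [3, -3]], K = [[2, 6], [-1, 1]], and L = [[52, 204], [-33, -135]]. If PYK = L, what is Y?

Left-multiply by P⁻¹ and right-multiply by K⁻¹: Y = P⁻¹LK⁻¹.
det P = 6; the adjugate gives P⁻¹ = [[-1/2, -2/3], [-1/2, -1]].
det K = 8, so K⁻¹ = [[1/8, -3/4], [1/8, 1/4]].
P⁻¹L = [[-4, -12], [7, 33]].
Y = (P⁻¹L)K⁻¹ = [[-2, 0], [5, 3]].

Y = [[-2, 0], [5, 3]]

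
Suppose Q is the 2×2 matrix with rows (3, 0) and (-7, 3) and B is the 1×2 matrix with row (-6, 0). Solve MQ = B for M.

M = [[-2, 0]]

Since Q sits to the right of M, M = BQ⁻¹.
det Q = 9; the adjugate gives Q⁻¹ = [[1/3, 0], [7/9, 1/3]].
M = BQ⁻¹ = [[-6, 0]] · [[1/3, 0], [7/9, 1/3]] = [[-2, 0]].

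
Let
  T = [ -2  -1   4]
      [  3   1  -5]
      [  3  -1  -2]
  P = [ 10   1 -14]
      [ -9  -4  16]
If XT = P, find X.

Since T sits to the right of X, X = PT⁻¹.
det T = -1, so T⁻¹ = [[7, 6, -1], [9, 8, -2], [6, 5, -1]].
X = PT⁻¹ = [[10, 1, -14], [-9, -4, 16]] · [[7, 6, -1], [9, 8, -2], [6, 5, -1]] = [[-5, -2, 2], [-3, -6, 1]].

X = [[-5, -2, 2], [-3, -6, 1]]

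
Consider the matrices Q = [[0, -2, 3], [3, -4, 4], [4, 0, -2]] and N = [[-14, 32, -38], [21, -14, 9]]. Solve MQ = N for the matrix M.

Since Q sits to the right of M, M = NQ⁻¹.
Q has determinant 4; Q⁻¹ = [[2, -1, 1], [11/2, -3, 9/4], [4, -2, 3/2]].
M = NQ⁻¹ = [[-14, 32, -38], [21, -14, 9]] · [[2, -1, 1], [11/2, -3, 9/4], [4, -2, 3/2]] = [[-4, -6, 1], [1, 3, 3]].

M = [[-4, -6, 1], [1, 3, 3]]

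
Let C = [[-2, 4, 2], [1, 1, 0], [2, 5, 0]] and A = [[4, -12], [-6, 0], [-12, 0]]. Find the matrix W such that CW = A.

Left-multiplying both sides by C⁻¹ gives W = C⁻¹A.
det C = 6, so C⁻¹ = [[0, 5/3, -1/3], [0, -2/3, 1/3], [1/2, 3, -1]].
W = C⁻¹A = [[0, 5/3, -1/3], [0, -2/3, 1/3], [1/2, 3, -1]] · [[4, -12], [-6, 0], [-12, 0]] = [[-6, 0], [0, 0], [-4, -6]].

W = [[-6, 0], [0, 0], [-4, -6]]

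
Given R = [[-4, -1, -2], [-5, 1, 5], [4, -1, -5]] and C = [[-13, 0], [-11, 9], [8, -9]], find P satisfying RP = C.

P = [[3, 0], [-1, -6], [1, 3]]

R is on the left of P, so left-multiply by R⁻¹: P = R⁻¹C.
det R = 3; the adjugate gives R⁻¹ = [[0, -1, -1], [-5/3, 28/3, 10], [1/3, -8/3, -3]].
P = R⁻¹C = [[0, -1, -1], [-5/3, 28/3, 10], [1/3, -8/3, -3]] · [[-13, 0], [-11, 9], [8, -9]] = [[3, 0], [-1, -6], [1, 3]].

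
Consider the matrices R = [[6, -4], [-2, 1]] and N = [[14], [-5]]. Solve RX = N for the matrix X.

X = [[3], [1]]

R is on the left of X, so left-multiply by R⁻¹: X = R⁻¹N.
det R = -2, so R⁻¹ = [[-1/2, -2], [-1, -3]].
X = R⁻¹N = [[-1/2, -2], [-1, -3]] · [[14], [-5]] = [[3], [1]].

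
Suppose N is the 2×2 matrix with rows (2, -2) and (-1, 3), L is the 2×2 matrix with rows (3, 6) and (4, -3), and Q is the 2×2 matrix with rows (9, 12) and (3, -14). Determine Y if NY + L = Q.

NY = Q − L = [[6, 6], [-1, -11]].
N is on the left of Y, so left-multiply by N⁻¹: Y = N⁻¹(Q − L).
det N = 4; the adjugate gives N⁻¹ = [[3/4, 1/2], [1/4, 1/2]].
Y = N⁻¹(Q − L) = [[4, -1], [1, -4]].

Y = [[4, -1], [1, -4]]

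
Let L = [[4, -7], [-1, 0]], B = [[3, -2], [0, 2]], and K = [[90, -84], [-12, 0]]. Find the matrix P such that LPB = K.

P = L⁻¹KB⁻¹ (apply L⁻¹ on the left and B⁻¹ on the right).
det L = -7, so L⁻¹ = [[0, -1], [-1/7, -4/7]].
B has determinant 6; B⁻¹ = [[1/3, 1/3], [0, 1/2]].
L⁻¹K = [[12, 0], [-6, 12]].
P = (L⁻¹K)B⁻¹ = [[4, 4], [-2, 4]].

P = [[4, 4], [-2, 4]]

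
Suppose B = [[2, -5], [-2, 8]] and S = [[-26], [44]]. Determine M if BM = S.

M = [[2], [6]]

B is on the left of M, so left-multiply by B⁻¹: M = B⁻¹S.
det B = 6; the adjugate gives B⁻¹ = [[4/3, 5/6], [1/3, 1/3]].
M = B⁻¹S = [[4/3, 5/6], [1/3, 1/3]] · [[-26], [44]] = [[2], [6]].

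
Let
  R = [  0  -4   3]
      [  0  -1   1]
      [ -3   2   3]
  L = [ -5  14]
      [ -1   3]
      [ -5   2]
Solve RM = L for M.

R is on the left of M, so left-multiply by R⁻¹: M = R⁻¹L.
det R = 3, so R⁻¹ = [[-5/3, 6, -1/3], [-1, 3, 0], [-1, 4, 0]].
M = R⁻¹L = [[-5/3, 6, -1/3], [-1, 3, 0], [-1, 4, 0]] · [[-5, 14], [-1, 3], [-5, 2]] = [[4, -6], [2, -5], [1, -2]].

M = [[4, -6], [2, -5], [1, -2]]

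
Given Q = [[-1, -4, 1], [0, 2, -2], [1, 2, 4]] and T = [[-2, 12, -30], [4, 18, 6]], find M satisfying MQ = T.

Q is on the right of M, so right-multiply by Q⁻¹: M = TQ⁻¹.
det Q = -6; the adjugate gives Q⁻¹ = [[-2, -3, -1], [1/3, 5/6, 1/3], [1/3, 1/3, 1/3]].
M = TQ⁻¹ = [[-2, 12, -30], [4, 18, 6]] · [[-2, -3, -1], [1/3, 5/6, 1/3], [1/3, 1/3, 1/3]] = [[-2, 6, -4], [0, 5, 4]].

M = [[-2, 6, -4], [0, 5, 4]]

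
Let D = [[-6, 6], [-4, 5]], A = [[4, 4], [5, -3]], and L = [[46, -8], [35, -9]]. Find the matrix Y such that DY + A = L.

DY = L − A = [[42, -12], [30, -6]].
D is on the left of Y, so left-multiply by D⁻¹: Y = D⁻¹(L − A).
det D = -6; the adjugate gives D⁻¹ = [[-5/6, 1], [-2/3, 1]].
Y = D⁻¹(L − A) = [[-5, 4], [2, 2]].

Y = [[-5, 4], [2, 2]]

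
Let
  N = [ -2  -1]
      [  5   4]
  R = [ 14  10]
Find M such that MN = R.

M = [[-2, 2]]

N is on the right of M, so right-multiply by N⁻¹: M = RN⁻¹.
det N = -3, so N⁻¹ = [[-4/3, -1/3], [5/3, 2/3]].
M = RN⁻¹ = [[14, 10]] · [[-4/3, -1/3], [5/3, 2/3]] = [[-2, 2]].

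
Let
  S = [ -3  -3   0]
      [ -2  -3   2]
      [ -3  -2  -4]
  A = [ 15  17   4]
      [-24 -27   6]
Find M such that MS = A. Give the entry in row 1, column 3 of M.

-4

Since S sits to the right of M, M = AS⁻¹.
det S = -6; the adjugate gives S⁻¹ = [[-8/3, 2, 1], [7/3, -2, -1], [5/6, -1/2, -1/2]].
M = AS⁻¹ = [[15, 17, 4], [-24, -27, 6]] · [[-8/3, 2, 1], [7/3, -2, -1], [5/6, -1/2, -1/2]] = [[3, -6, -4], [6, 3, 0]].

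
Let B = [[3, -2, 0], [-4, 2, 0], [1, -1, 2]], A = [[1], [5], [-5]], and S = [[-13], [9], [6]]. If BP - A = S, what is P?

BP = S + A = [[-12], [14], [1]].
Since B multiplies P on the left, P = B⁻¹(S + A).
B has determinant -4; B⁻¹ = [[-1, -1, 0], [-2, -3/2, 0], [-1/2, -1/4, 1/2]].
P = B⁻¹(S + A) = [[-2], [3], [3]].

P = [[-2], [3], [3]]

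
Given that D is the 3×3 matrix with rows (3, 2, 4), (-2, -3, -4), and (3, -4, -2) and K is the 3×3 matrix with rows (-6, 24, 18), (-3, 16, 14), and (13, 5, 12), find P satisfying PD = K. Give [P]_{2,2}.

Right-multiplying both sides by D⁻¹ gives P = KD⁻¹.
D has determinant 6; D⁻¹ = [[-5/3, -2, 2/3], [-8/3, -3, 2/3], [17/6, 3, -5/6]].
P = KD⁻¹ = [[-6, 24, 18], [-3, 16, 14], [13, 5, 12]] · [[-5/3, -2, 2/3], [-8/3, -3, 2/3], [17/6, 3, -5/6]] = [[-3, -6, -3], [2, 0, -3], [-1, -5, 2]].

0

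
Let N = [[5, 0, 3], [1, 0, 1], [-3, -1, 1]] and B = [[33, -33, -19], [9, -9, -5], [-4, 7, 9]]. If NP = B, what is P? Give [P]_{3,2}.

-6

Left-multiplying both sides by N⁻¹ gives P = N⁻¹B.
det N = 2; the adjugate gives N⁻¹ = [[1/2, -3/2, 0], [-2, 7, -1], [-1/2, 5/2, 0]].
P = N⁻¹B = [[1/2, -3/2, 0], [-2, 7, -1], [-1/2, 5/2, 0]] · [[33, -33, -19], [9, -9, -5], [-4, 7, 9]] = [[3, -3, -2], [1, -4, -6], [6, -6, -3]].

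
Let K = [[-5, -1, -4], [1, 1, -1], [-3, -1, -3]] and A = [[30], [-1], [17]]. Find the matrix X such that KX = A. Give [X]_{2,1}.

4

Since K multiplies X on the left, X = K⁻¹A.
K has determinant 6; K⁻¹ = [[-2/3, 1/6, 5/6], [1, 1/2, -3/2], [1/3, -1/3, -2/3]].
X = K⁻¹A = [[-2/3, 1/6, 5/6], [1, 1/2, -3/2], [1/3, -1/3, -2/3]] · [[30], [-1], [17]] = [[-6], [4], [-1]].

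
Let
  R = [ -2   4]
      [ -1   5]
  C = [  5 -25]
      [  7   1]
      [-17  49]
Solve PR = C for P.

P = [[0, -5], [-6, 5], [6, 5]]

Right-multiplying both sides by R⁻¹ gives P = CR⁻¹.
det R = -6, so R⁻¹ = [[-5/6, 2/3], [-1/6, 1/3]].
P = CR⁻¹ = [[5, -25], [7, 1], [-17, 49]] · [[-5/6, 2/3], [-1/6, 1/3]] = [[0, -5], [-6, 5], [6, 5]].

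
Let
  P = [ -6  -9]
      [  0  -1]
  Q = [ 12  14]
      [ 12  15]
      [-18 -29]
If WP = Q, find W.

W = [[-2, 4], [-2, 3], [3, 2]]

P is on the right of W, so right-multiply by P⁻¹: W = QP⁻¹.
P has determinant 6; P⁻¹ = [[-1/6, 3/2], [0, -1]].
W = QP⁻¹ = [[12, 14], [12, 15], [-18, -29]] · [[-1/6, 3/2], [0, -1]] = [[-2, 4], [-2, 3], [3, 2]].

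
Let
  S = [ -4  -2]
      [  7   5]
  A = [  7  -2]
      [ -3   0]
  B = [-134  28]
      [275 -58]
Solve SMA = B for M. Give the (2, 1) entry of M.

3

Isolating M: multiply by S⁻¹ from the left and A⁻¹ from the right, so M = S⁻¹BA⁻¹.
det S = -6, so S⁻¹ = [[-5/6, -1/3], [7/6, 2/3]].
det A = -6; the adjugate gives A⁻¹ = [[0, -1/3], [-1/2, -7/6]].
S⁻¹B = [[20, -4], [27, -6]].
M = (S⁻¹B)A⁻¹ = [[2, -2], [3, -2]].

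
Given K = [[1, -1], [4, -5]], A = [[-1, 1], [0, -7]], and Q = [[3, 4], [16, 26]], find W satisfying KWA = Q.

W = [[1, 1], [4, 2]]

W = K⁻¹QA⁻¹ (apply K⁻¹ on the left and A⁻¹ on the right).
K has determinant -1; K⁻¹ = [[5, -1], [4, -1]].
det A = 7; the adjugate gives A⁻¹ = [[-1, -1/7], [0, -1/7]].
K⁻¹Q = [[-1, -6], [-4, -10]].
W = (K⁻¹Q)A⁻¹ = [[1, 1], [4, 2]].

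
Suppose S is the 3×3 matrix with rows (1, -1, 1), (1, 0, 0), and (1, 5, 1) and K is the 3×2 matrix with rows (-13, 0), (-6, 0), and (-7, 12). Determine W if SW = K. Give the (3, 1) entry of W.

Since S multiplies W on the left, W = S⁻¹K.
S has determinant 6; S⁻¹ = [[0, 1, 0], [-1/6, 0, 1/6], [5/6, -1, 1/6]].
W = S⁻¹K = [[0, 1, 0], [-1/6, 0, 1/6], [5/6, -1, 1/6]] · [[-13, 0], [-6, 0], [-7, 12]] = [[-6, 0], [1, 2], [-6, 2]].

-6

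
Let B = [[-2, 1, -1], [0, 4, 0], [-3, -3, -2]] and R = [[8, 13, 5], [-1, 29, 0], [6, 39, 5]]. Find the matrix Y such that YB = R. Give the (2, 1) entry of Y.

Since B sits to the right of Y, Y = RB⁻¹.
det B = 4; the adjugate gives B⁻¹ = [[-2, 5/4, 1], [0, 1/4, 0], [3, -9/4, -2]].
Y = RB⁻¹ = [[8, 13, 5], [-1, 29, 0], [6, 39, 5]] · [[-2, 5/4, 1], [0, 1/4, 0], [3, -9/4, -2]] = [[-1, 2, -2], [2, 6, -1], [3, 6, -4]].

2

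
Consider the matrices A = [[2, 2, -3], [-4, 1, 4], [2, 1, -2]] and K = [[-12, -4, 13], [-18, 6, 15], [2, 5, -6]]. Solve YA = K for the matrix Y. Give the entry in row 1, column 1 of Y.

-1

A is on the right of Y, so right-multiply by A⁻¹: Y = KA⁻¹.
det A = 6, so A⁻¹ = [[-1, 1/6, 11/6], [0, 1/3, 2/3], [-1, 1/3, 5/3]].
Y = KA⁻¹ = [[-12, -4, 13], [-18, 6, 15], [2, 5, -6]] · [[-1, 1/6, 11/6], [0, 1/3, 2/3], [-1, 1/3, 5/3]] = [[-1, 1, -3], [3, 4, -4], [4, 0, -3]].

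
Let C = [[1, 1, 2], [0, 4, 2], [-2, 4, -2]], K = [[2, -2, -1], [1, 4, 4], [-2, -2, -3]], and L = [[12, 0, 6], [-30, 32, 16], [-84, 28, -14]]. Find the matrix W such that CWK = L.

W = [[5, -5, 4], [-4, -1, 3], [1, 3, -5]]

Isolating W: multiply by C⁻¹ from the left and K⁻¹ from the right, so W = C⁻¹LK⁻¹.
C has determinant -4; C⁻¹ = [[4, -5/2, 3/2], [1, -1/2, 1/2], [-2, 3/2, -1]].
K has determinant -4; K⁻¹ = [[1, 1, 1], [5/4, 2, 9/4], [-3/2, -2, -5/2]].
C⁻¹L = [[-3, -38, -37], [-15, -2, -9], [15, 20, 26]].
W = (C⁻¹L)K⁻¹ = [[5, -5, 4], [-4, -1, 3], [1, 3, -5]].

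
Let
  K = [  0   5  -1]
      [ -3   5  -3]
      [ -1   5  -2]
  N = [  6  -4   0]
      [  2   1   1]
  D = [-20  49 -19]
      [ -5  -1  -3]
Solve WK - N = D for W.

WK = D + N = [[-14, 45, -19], [-3, 0, -2]].
K is on the right of W, so right-multiply by K⁻¹: W = (D + N)K⁻¹.
det K = -5, so K⁻¹ = [[-1, -1, 2], [3/5, 1/5, -3/5], [2, 1, -3]].
W = (D + N)K⁻¹ = [[3, 4, 2], [-1, 1, 0]].

W = [[3, 4, 2], [-1, 1, 0]]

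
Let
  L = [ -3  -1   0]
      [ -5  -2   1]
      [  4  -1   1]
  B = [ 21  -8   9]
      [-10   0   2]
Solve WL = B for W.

Since L sits to the right of W, W = BL⁻¹.
det L = -6, so L⁻¹ = [[1/6, -1/6, 1/6], [-3/2, 1/2, -1/2], [-13/6, 7/6, -1/6]].
W = BL⁻¹ = [[21, -8, 9], [-10, 0, 2]] · [[1/6, -1/6, 1/6], [-3/2, 1/2, -1/2], [-13/6, 7/6, -1/6]] = [[-4, 3, 6], [-6, 4, -2]].

W = [[-4, 3, 6], [-6, 4, -2]]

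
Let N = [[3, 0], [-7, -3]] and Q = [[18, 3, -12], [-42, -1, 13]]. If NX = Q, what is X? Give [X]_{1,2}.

Since N multiplies X on the left, X = N⁻¹Q.
det N = -9, so N⁻¹ = [[1/3, 0], [-7/9, -1/3]].
X = N⁻¹Q = [[1/3, 0], [-7/9, -1/3]] · [[18, 3, -12], [-42, -1, 13]] = [[6, 1, -4], [0, -2, 5]].

1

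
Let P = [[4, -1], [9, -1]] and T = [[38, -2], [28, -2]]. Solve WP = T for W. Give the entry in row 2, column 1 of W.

Since P sits to the right of W, W = TP⁻¹.
P has determinant 5; P⁻¹ = [[-1/5, 1/5], [-9/5, 4/5]].
W = TP⁻¹ = [[38, -2], [28, -2]] · [[-1/5, 1/5], [-9/5, 4/5]] = [[-4, 6], [-2, 4]].

-2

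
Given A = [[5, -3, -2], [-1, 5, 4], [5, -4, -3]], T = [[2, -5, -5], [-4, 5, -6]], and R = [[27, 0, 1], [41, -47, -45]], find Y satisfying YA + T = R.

Y = [[4, 5, 2], [5, -5, 3]]

YA = R − T = [[25, 5, 6], [45, -52, -39]].
A is on the right of Y, so right-multiply by A⁻¹: Y = (R − T)A⁻¹.
A has determinant -4; A⁻¹ = [[-1/4, 1/4, 1/2], [-17/4, 5/4, 9/2], [21/4, -5/4, -11/2]].
Y = (R − T)A⁻¹ = [[4, 5, 2], [5, -5, 3]].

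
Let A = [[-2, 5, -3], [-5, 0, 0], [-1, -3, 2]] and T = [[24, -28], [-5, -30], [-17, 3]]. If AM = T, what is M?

Left-multiplying both sides by A⁻¹ gives M = A⁻¹T.
det A = 5, so A⁻¹ = [[0, -1/5, 0], [2, -7/5, 3], [3, -11/5, 5]].
M = A⁻¹T = [[0, -1/5, 0], [2, -7/5, 3], [3, -11/5, 5]] · [[24, -28], [-5, -30], [-17, 3]] = [[1, 6], [4, -5], [-2, -3]].

M = [[1, 6], [4, -5], [-2, -3]]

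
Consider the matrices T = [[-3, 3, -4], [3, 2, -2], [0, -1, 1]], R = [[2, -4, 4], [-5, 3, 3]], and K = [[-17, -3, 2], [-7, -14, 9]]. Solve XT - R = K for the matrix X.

X = [[1, -4, 2], [-1, -5, -2]]

XT = K + R = [[-15, -7, 6], [-12, -11, 12]].
T is on the right of X, so right-multiply by T⁻¹: X = (K + R)T⁻¹.
det T = 3; the adjugate gives T⁻¹ = [[0, 1/3, 2/3], [-1, -1, -6], [-1, -1, -5]].
X = (K + R)T⁻¹ = [[1, -4, 2], [-1, -5, -2]].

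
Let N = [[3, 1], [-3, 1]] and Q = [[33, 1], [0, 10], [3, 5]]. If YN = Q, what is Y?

Since N sits to the right of Y, Y = QN⁻¹.
N has determinant 6; N⁻¹ = [[1/6, -1/6], [1/2, 1/2]].
Y = QN⁻¹ = [[33, 1], [0, 10], [3, 5]] · [[1/6, -1/6], [1/2, 1/2]] = [[6, -5], [5, 5], [3, 2]].

Y = [[6, -5], [5, 5], [3, 2]]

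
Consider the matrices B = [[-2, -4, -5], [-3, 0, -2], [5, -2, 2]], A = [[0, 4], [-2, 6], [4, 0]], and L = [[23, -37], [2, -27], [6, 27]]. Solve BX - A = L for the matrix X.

X = [[2, 5], [-3, 2], [-3, 3]]

BX = L + A = [[23, -33], [0, -21], [10, 27]].
Since B multiplies X on the left, X = B⁻¹(L + A).
det B = -6, so B⁻¹ = [[2/3, -3, -4/3], [2/3, -7/2, -11/6], [-1, 4, 2]].
X = B⁻¹(L + A) = [[2, 5], [-3, 2], [-3, 3]].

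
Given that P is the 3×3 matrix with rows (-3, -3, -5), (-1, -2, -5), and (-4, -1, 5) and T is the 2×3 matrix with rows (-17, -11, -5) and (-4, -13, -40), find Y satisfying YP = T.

P is on the right of Y, so right-multiply by P⁻¹: Y = TP⁻¹.
det P = 5; the adjugate gives P⁻¹ = [[-3, 4, 1], [5, -7, -2], [-7/5, 9/5, 3/5]].
Y = TP⁻¹ = [[-17, -11, -5], [-4, -13, -40]] · [[-3, 4, 1], [5, -7, -2], [-7/5, 9/5, 3/5]] = [[3, 0, 2], [3, 3, -2]].

Y = [[3, 0, 2], [3, 3, -2]]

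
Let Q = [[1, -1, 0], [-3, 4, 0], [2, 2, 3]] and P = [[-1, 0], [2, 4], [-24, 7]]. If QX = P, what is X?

Left-multiplying both sides by Q⁻¹ gives X = Q⁻¹P.
Q has determinant 3; Q⁻¹ = [[4, 1, 0], [3, 1, 0], [-14/3, -4/3, 1/3]].
X = Q⁻¹P = [[4, 1, 0], [3, 1, 0], [-14/3, -4/3, 1/3]] · [[-1, 0], [2, 4], [-24, 7]] = [[-2, 4], [-1, 4], [-6, -3]].

X = [[-2, 4], [-1, 4], [-6, -3]]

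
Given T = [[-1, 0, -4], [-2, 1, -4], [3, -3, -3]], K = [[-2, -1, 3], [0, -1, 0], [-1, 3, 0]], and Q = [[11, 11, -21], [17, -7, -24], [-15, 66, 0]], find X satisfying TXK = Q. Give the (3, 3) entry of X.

-1

Isolating X: multiply by T⁻¹ from the left and K⁻¹ from the right, so X = T⁻¹QK⁻¹.
T has determinant 3; T⁻¹ = [[-5, 4, 4/3], [-6, 5, 4/3], [1, -1, -1/3]].
det K = -3; the adjugate gives K⁻¹ = [[0, -3, -1], [0, -1, 0], [1/3, -7/3, -2/3]].
T⁻¹Q = [[-7, 5, 9], [-1, -13, 6], [-1, -4, 3]].
X = (T⁻¹Q)K⁻¹ = [[3, -5, 1], [2, 2, -3], [1, 0, -1]].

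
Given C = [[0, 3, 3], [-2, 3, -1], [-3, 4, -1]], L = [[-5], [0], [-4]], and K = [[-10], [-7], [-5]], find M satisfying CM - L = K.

CM = K + L = [[-15], [-7], [-9]].
Left-multiplying both sides by C⁻¹ gives M = C⁻¹(K + L).
det C = 6, so C⁻¹ = [[1/6, 5/2, -2], [1/6, 3/2, -1], [1/6, -3/2, 1]].
M = C⁻¹(K + L) = [[-2], [-4], [-1]].

M = [[-2], [-4], [-1]]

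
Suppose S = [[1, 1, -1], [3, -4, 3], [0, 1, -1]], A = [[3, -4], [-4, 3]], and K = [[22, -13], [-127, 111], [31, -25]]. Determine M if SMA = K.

M = [[-3, 0], [-3, -4], [-4, 3]]

Isolating M: multiply by S⁻¹ from the left and A⁻¹ from the right, so M = S⁻¹KA⁻¹.
det S = 1, so S⁻¹ = [[1, 0, -1], [3, -1, -6], [3, -1, -7]].
det A = -7, so A⁻¹ = [[-3/7, -4/7], [-4/7, -3/7]].
S⁻¹K = [[-9, 12], [7, 0], [-24, 25]].
M = (S⁻¹K)A⁻¹ = [[-3, 0], [-3, -4], [-4, 3]].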